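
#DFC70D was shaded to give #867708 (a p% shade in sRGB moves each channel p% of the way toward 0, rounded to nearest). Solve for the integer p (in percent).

#DFC70D is rgb(223, 199, 13); #867708 is rgb(134, 119, 8).
On the R channel (widest range): 134 ≈ 223 + (p/100)(0 − 223), so p ≈ 100×(134 − 223)/(0 − 223) = -8900/-223 = 39.91.
p = 40 reproduces all three channels after rounding.

40%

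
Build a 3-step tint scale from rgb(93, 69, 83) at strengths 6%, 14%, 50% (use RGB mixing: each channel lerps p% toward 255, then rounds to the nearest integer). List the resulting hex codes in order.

#67505D, #745F6B, #AEA2A9

6%: (93 + 9.72 = 102.72→103, 69 + 11.16 = 80.16→80, 83 + 10.32 = 93.32→93) → #67505D
14%: (93 + 22.68 = 115.68→116, 69 + 26.04 = 95.04→95, 83 + 24.08 = 107.08→107) → #745F6B
50%: (93 + 81 = 174→174, 69 + 93 = 162→162, 83 + 86 = 169→169) → #AEA2A9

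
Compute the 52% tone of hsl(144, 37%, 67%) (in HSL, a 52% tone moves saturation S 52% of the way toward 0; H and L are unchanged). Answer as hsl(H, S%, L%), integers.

S moves 52% from 37 toward 0: 37 − 19.24 = 17.76 → 18.
H and L are unchanged.

hsl(144, 18%, 67%)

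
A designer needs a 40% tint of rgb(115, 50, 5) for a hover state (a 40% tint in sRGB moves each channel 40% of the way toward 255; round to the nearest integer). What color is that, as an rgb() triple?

A 40% tint moves each channel 40% toward 255:
  R: 115 + 0.4×(255−115) = 115 + 56 = 171 → 171
  G: 50 + 82 = 132 → 132
  B: 5 + 0.4×(255−5) = 5 + 100 = 105 → 105

rgb(171, 132, 105)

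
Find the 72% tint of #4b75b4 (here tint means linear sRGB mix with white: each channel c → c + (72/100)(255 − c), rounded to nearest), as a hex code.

#4b75b4 is rgb(75, 117, 180).
Per channel, c → c + 0.72(255 − c):
  R: 75 + 129.6 = 204.6 → 205
  G: 117 + 0.72×(255−117) = 117 + 99.36 = 216.36 → 216
  B: 180 + 0.72×(255−180) = 180 + 54 = 234 → 234
rgb(205, 216, 234) = #cdd8ea.

#cdd8ea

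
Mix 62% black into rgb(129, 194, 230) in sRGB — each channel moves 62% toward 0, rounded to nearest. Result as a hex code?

Per channel, c → c + 0.62(0 − c):
  R: 129 − 79.98 = 49.02 → 49
  G: 194 + 0.62×(0−194) = 194 − 120.28 = 73.72 → 74
  B: 230 − 142.6 = 87.4 → 87
rgb(49, 74, 87) = #314A57.

#314A57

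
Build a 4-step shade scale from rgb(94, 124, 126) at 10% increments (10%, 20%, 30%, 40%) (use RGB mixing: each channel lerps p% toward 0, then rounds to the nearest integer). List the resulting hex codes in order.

10%: (94 − 9.4 = 84.6→85, 124 − 12.4 = 111.6→112, 126 − 12.6 = 113.4→113) → #557071
20%: (94 − 18.8 = 75.2→75, 124 − 24.8 = 99.2→99, 126 − 25.2 = 100.8→101) → #4b6365
30%: (94 − 28.2 = 65.8→66, 124 − 37.2 = 86.8→87, 126 − 37.8 = 88.2→88) → #425758
40%: (94 − 37.6 = 56.4→56, 124 − 49.6 = 74.4→74, 126 − 50.4 = 75.6→76) → #384a4c

#557071, #4b6365, #425758, #384a4c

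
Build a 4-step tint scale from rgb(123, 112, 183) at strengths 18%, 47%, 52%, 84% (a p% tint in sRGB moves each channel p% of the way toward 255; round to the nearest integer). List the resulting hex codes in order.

18%: (123 + 23.76 = 146.76→147, 112 + 25.74 = 137.74→138, 183 + 12.96 = 195.96→196) → #938ac4
47%: (123 + 62.04 = 185.04→185, 112 + 67.21 = 179.21→179, 183 + 33.84 = 216.84→217) → #b9b3d9
52%: (123 + 68.64 = 191.64→192, 112 + 74.36 = 186.36→186, 183 + 37.44 = 220.44→220) → #c0badc
84%: (123 + 110.88 = 233.88→234, 112 + 120.12 = 232.12→232, 183 + 60.48 = 243.48→243) → #eae8f3

#938ac4, #b9b3d9, #c0badc, #eae8f3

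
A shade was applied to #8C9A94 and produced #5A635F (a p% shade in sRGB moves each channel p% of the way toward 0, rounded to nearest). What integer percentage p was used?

#8C9A94 is rgb(140, 154, 148); #5A635F is rgb(90, 99, 95).
On the G channel (widest range): 99 ≈ 154 + (p/100)(0 − 154), so p ≈ 100×(99 − 154)/(0 − 154) = -5500/-154 = 35.71.
p = 36 reproduces all three channels after rounding.

36%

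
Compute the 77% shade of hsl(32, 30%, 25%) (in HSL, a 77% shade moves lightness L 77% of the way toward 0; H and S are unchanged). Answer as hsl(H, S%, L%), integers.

hsl(32, 30%, 6%)

L moves 77% from 25 toward 0: 25 − 19.25 = 5.75 → 6.
H and S are unchanged.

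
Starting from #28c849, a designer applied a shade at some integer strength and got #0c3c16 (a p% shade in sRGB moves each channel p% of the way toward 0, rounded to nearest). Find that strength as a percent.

70%

#28c849 is rgb(40, 200, 73); #0c3c16 is rgb(12, 60, 22).
On the G channel (widest range): 60 ≈ 200 + (p/100)(0 − 200), so p ≈ 100×(60 − 200)/(0 − 200) = -14000/-200 = 70.00.
p = 70 reproduces all three channels after rounding.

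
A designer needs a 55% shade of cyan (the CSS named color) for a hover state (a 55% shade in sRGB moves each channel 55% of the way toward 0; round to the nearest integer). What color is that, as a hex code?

#007373

CSS cyan is rgb(0, 255, 255).
A 55% shade moves each channel 55% toward 0:
  R: 0 + 0 = 0 → 0
  G: 255 − 140.25 = 114.75 → 115
  B: 255 + 0.55×(0−255) = 255 − 140.25 = 114.75 → 115
rgb(0, 115, 115) = #007373.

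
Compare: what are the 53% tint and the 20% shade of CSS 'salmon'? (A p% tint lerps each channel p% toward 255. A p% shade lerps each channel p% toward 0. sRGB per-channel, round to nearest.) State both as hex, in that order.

CSS salmon is rgb(250, 128, 114).
53% tint:
  R: 250 + 0.53×(255−250) = 250 + 2.65 = 252.65 → 253
  G: 128 + 67.31 = 195.31 → 195
  B: 114 + 0.53×(255−114) = 114 + 74.73 = 188.73 → 189
  → #FDC3BD
20% shade:
  R: 250 + 0.2×(0−250) = 250 − 50 = 200 → 200
  G: 128 + 0.2×(0−128) = 128 − 25.6 = 102.4 → 102
  B: 114 + 0.2×(0−114) = 114 − 22.8 = 91.2 → 91
  → #C8665B

#FDC3BD, #C8665B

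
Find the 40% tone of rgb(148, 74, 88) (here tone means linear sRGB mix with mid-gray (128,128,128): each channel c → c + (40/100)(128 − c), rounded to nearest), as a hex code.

Lerp each channel 40% toward 128:
  R: 148 + 0.4×(128−148) = 148 − 8 = 140 → 140
  G: 74 + 0.4×(128−74) = 74 + 21.6 = 95.6 → 96
  B: 88 + 16 = 104 → 104
rgb(140, 96, 104) = #8c6068.

#8c6068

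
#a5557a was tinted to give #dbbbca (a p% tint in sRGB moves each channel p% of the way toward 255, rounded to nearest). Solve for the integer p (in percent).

#a5557a is rgb(165, 85, 122); #dbbbca is rgb(219, 187, 202).
On the G channel (widest range): 187 ≈ 85 + (p/100)(255 − 85), so p ≈ 100×(187 − 85)/(255 − 85) = 10200/170 = 60.00.
p = 60 reproduces all three channels after rounding.

60%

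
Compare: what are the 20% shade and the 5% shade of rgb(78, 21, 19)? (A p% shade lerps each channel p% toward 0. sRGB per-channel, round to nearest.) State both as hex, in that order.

20% shade:
  R: 78 − 15.6 = 62.4 → 62
  G: 21 + 0.2×(0−21) = 21 − 4.2 = 16.8 → 17
  B: 19 − 3.8 = 15.2 → 15
  → #3E110F
5% shade:
  R: 78 + 0.05×(0−78) = 78 − 3.9 = 74.1 → 74
  G: 21 + 0.05×(0−21) = 21 − 1.05 = 19.95 → 20
  B: 19 − 0.95 = 18.05 → 18
  → #4A1412

#3E110F, #4A1412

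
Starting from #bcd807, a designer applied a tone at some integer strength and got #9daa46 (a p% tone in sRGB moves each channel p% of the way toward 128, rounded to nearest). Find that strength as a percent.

52%

#bcd807 is rgb(188, 216, 7); #9daa46 is rgb(157, 170, 70).
On the B channel (widest range): 70 ≈ 7 + (p/100)(128 − 7), so p ≈ 100×(70 − 7)/(128 − 7) = 6300/121 = 52.07.
p = 52 reproduces all three channels after rounding.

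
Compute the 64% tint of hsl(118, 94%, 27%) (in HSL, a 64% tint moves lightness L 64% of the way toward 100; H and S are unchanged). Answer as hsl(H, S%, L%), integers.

L moves 64% from 27 toward 100: 27 + 46.72 = 73.72 → 74.
H and S are unchanged.

hsl(118, 94%, 74%)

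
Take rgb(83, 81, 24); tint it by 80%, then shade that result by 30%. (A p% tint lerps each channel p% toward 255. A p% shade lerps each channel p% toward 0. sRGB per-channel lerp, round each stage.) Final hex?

Per channel, c → c + 0.8(255 − c):
  R: 83 + 0.8×(255−83) = 83 + 137.6 = 220.6 → 221
  G: 81 + 0.8×(255−81) = 81 + 139.2 = 220.2 → 220
  B: 24 + 0.8×(255−24) = 24 + 184.8 = 208.8 → 209
After the tint: rgb(221, 220, 209) = #DDDCD1.
A 30% shade moves each channel 30% toward 0:
  R: 221 + 0.3×(0−221) = 221 − 66.3 = 154.7 → 155
  G: 220 − 66 = 154 → 154
  B: 209 + 0.3×(0−209) = 209 − 62.7 = 146.3 → 146
rgb(155, 154, 146) = #9B9A92.

#9B9A92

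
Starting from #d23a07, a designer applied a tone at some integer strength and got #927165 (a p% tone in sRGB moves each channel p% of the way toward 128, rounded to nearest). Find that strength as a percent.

78%

#d23a07 is rgb(210, 58, 7); #927165 is rgb(146, 113, 101).
On the B channel (widest range): 101 ≈ 7 + (p/100)(128 − 7), so p ≈ 100×(101 − 7)/(128 − 7) = 9400/121 = 77.69.
p = 78 reproduces all three channels after rounding.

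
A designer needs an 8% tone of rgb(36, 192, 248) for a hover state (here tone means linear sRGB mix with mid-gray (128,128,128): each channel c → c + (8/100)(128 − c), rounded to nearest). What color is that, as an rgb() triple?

An 8% tone moves each channel 8% toward 128:
  R: 36 + 0.08×(128−36) = 36 + 7.36 = 43.36 → 43
  G: 192 + 0.08×(128−192) = 192 − 5.12 = 186.88 → 187
  B: 248 + 0.08×(128−248) = 248 − 9.6 = 238.4 → 238

rgb(43, 187, 238)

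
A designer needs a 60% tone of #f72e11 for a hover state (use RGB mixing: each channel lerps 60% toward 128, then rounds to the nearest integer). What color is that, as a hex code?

#b05f54

#f72e11 is rgb(247, 46, 17).
Lerp each channel 60% toward 128:
  R: 247 − 71.4 = 175.6 → 176
  G: 46 + 49.2 = 95.2 → 95
  B: 17 + 0.6×(128−17) = 17 + 66.6 = 83.6 → 84
rgb(176, 95, 84) = #b05f54.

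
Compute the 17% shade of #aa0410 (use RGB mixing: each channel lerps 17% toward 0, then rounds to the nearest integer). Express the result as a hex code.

#aa0410 is rgb(170, 4, 16).
Per channel, c → c + 0.17(0 − c):
  R: 170 + 0.17×(0−170) = 170 − 28.9 = 141.1 → 141
  G: 4 + 0.17×(0−4) = 4 − 0.68 = 3.32 → 3
  B: 16 + 0.17×(0−16) = 16 − 2.72 = 13.28 → 13
rgb(141, 3, 13) = #8d030d.

#8d030d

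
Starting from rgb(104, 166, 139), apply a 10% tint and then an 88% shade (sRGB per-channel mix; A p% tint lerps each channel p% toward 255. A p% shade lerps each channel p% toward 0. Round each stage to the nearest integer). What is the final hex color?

#0e1512

A 10% tint moves each channel 10% toward 255:
  R: 104 + 0.1×(255−104) = 104 + 15.1 = 119.1 → 119
  G: 166 + 0.1×(255−166) = 166 + 8.9 = 174.9 → 175
  B: 139 + 11.6 = 150.6 → 151
After the tint: rgb(119, 175, 151) = #77af97.
Lerp each channel 88% toward 0:
  R: 119 + 0.88×(0−119) = 119 − 104.72 = 14.28 → 14
  G: 175 − 154 = 21 → 21
  B: 151 + 0.88×(0−151) = 151 − 132.88 = 18.12 → 18
rgb(14, 21, 18) = #0e1512.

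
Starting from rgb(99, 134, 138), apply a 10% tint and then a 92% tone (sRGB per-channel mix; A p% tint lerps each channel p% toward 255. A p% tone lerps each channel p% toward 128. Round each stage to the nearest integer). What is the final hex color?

#7F8182

Lerp each channel 10% toward 255:
  R: 99 + 15.6 = 114.6 → 115
  G: 134 + 0.1×(255−134) = 134 + 12.1 = 146.1 → 146
  B: 138 + 11.7 = 149.7 → 150
After the tint: rgb(115, 146, 150) = #739296.
Per channel, c → c + 0.92(128 − c):
  R: 115 + 0.92×(128−115) = 115 + 11.96 = 126.96 → 127
  G: 146 − 16.56 = 129.44 → 129
  B: 150 + 0.92×(128−150) = 150 − 20.24 = 129.76 → 130
rgb(127, 129, 130) = #7F8182.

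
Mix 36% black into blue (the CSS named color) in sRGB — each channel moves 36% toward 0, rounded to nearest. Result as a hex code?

#0000a3

CSS blue is rgb(0, 0, 255).
A 36% shade moves each channel 36% toward 0:
  R: 0 + 0.36×(0−0) = 0 + 0 = 0 → 0
  G: 0 + 0.36×(0−0) = 0 + 0 = 0 → 0
  B: 255 + 0.36×(0−255) = 255 − 91.8 = 163.2 → 163
rgb(0, 0, 163) = #0000a3.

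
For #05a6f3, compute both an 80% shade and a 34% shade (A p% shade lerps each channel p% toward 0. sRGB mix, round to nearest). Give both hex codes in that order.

#05a6f3 is rgb(5, 166, 243).
80% shade:
  R: 5 − 4 = 1 → 1
  G: 166 − 132.8 = 33.2 → 33
  B: 243 + 0.8×(0−243) = 243 − 194.4 = 48.6 → 49
  → #012131
34% shade:
  R: 5 + 0.34×(0−5) = 5 − 1.7 = 3.3 → 3
  G: 166 + 0.34×(0−166) = 166 − 56.44 = 109.56 → 110
  B: 243 − 82.62 = 160.38 → 160
  → #036ea0

#012131, #036ea0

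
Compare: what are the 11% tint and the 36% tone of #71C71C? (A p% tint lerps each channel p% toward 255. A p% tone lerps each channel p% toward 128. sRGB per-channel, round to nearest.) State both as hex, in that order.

#81CD35, #76AD40

#71C71C is rgb(113, 199, 28).
11% tint:
  R: 113 + 0.11×(255−113) = 113 + 15.62 = 128.62 → 129
  G: 199 + 0.11×(255−199) = 199 + 6.16 = 205.16 → 205
  B: 28 + 24.97 = 52.97 → 53
  → #81CD35
36% tone:
  R: 113 + 0.36×(128−113) = 113 + 5.4 = 118.4 → 118
  G: 199 + 0.36×(128−199) = 199 − 25.56 = 173.44 → 173
  B: 28 + 36 = 64 → 64
  → #76AD40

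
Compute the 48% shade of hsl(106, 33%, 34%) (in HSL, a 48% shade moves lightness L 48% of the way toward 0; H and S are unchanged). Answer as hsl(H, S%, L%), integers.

L moves 48% from 34 toward 0: 34 − 16.32 = 17.68 → 18.
H and S are unchanged.

hsl(106, 33%, 18%)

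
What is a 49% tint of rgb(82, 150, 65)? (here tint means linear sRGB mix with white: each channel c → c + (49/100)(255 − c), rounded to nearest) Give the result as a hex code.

A 49% tint moves each channel 49% toward 255:
  R: 82 + 0.49×(255−82) = 82 + 84.77 = 166.77 → 167
  G: 150 + 51.45 = 201.45 → 201
  B: 65 + 93.1 = 158.1 → 158
rgb(167, 201, 158) = #A7C99E.

#A7C99E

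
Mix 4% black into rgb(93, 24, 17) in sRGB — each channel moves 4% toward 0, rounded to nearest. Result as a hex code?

A 4% shade moves each channel 4% toward 0:
  R: 93 + 0.04×(0−93) = 93 − 3.72 = 89.28 → 89
  G: 24 + 0.04×(0−24) = 24 − 0.96 = 23.04 → 23
  B: 17 + 0.04×(0−17) = 17 − 0.68 = 16.32 → 16
rgb(89, 23, 16) = #591710.

#591710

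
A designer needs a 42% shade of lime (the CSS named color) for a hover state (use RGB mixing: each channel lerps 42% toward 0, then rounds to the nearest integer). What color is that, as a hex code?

#009400

CSS lime is rgb(0, 255, 0).
Per channel, c → c + 0.42(0 − c):
  R: 0 + 0 = 0 → 0
  G: 255 − 107.1 = 147.9 → 148
  B: 0 + 0.42×(0−0) = 0 + 0 = 0 → 0
rgb(0, 148, 0) = #009400.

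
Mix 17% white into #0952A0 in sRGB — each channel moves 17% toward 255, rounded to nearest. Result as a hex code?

#336FB0

#0952A0 is rgb(9, 82, 160).
A 17% tint moves each channel 17% toward 255:
  R: 9 + 0.17×(255−9) = 9 + 41.82 = 50.82 → 51
  G: 82 + 29.41 = 111.41 → 111
  B: 160 + 16.15 = 176.15 → 176
rgb(51, 111, 176) = #336FB0.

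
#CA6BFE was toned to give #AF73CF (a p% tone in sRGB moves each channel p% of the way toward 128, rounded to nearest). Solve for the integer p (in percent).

37%

#CA6BFE is rgb(202, 107, 254); #AF73CF is rgb(175, 115, 207).
On the B channel (widest range): 207 ≈ 254 + (p/100)(128 − 254), so p ≈ 100×(207 − 254)/(128 − 254) = -4700/-126 = 37.30.
p = 37 reproduces all three channels after rounding.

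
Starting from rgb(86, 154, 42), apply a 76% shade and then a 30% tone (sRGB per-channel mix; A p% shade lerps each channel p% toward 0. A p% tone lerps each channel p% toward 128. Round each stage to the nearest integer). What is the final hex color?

A 76% shade moves each channel 76% toward 0:
  R: 86 + 0.76×(0−86) = 86 − 65.36 = 20.64 → 21
  G: 154 + 0.76×(0−154) = 154 − 117.04 = 36.96 → 37
  B: 42 + 0.76×(0−42) = 42 − 31.92 = 10.08 → 10
After the shade: rgb(21, 37, 10) = #15250A.
Per channel, c → c + 0.3(128 − c):
  R: 21 + 32.1 = 53.1 → 53
  G: 37 + 0.3×(128−37) = 37 + 27.3 = 64.3 → 64
  B: 10 + 35.4 = 45.4 → 45
rgb(53, 64, 45) = #35402D.

#35402D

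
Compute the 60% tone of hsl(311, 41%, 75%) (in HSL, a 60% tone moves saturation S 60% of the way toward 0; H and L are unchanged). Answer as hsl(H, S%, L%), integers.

hsl(311, 16%, 75%)

S moves 60% from 41 toward 0: 41 − 24.6 = 16.4 → 16.
H and L are unchanged.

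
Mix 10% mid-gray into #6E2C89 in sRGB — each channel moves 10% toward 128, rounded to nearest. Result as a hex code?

#6E2C89 is rgb(110, 44, 137).
Lerp each channel 10% toward 128:
  R: 110 + 0.1×(128−110) = 110 + 1.8 = 111.8 → 112
  G: 44 + 0.1×(128−44) = 44 + 8.4 = 52.4 → 52
  B: 137 + 0.1×(128−137) = 137 − 0.9 = 136.1 → 136
rgb(112, 52, 136) = #703488.

#703488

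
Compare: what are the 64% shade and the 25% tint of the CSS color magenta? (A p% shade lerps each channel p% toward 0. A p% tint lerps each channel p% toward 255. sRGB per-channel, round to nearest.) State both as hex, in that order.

CSS magenta is rgb(255, 0, 255).
64% shade:
  R: 255 + 0.64×(0−255) = 255 − 163.2 = 91.8 → 92
  G: 0 + 0 = 0 → 0
  B: 255 + 0.64×(0−255) = 255 − 163.2 = 91.8 → 92
  → #5C005C
25% tint:
  R: 255 + 0 = 255 → 255
  G: 0 + 0.25×(255−0) = 0 + 63.75 = 63.75 → 64
  B: 255 + 0 = 255 → 255
  → #FF40FF

#5C005C, #FF40FF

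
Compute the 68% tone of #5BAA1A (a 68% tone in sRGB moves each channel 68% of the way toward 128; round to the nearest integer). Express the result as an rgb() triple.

#5BAA1A is rgb(91, 170, 26).
A 68% tone moves each channel 68% toward 128:
  R: 91 + 0.68×(128−91) = 91 + 25.16 = 116.16 → 116
  G: 170 + 0.68×(128−170) = 170 − 28.56 = 141.44 → 141
  B: 26 + 69.36 = 95.36 → 95

rgb(116, 141, 95)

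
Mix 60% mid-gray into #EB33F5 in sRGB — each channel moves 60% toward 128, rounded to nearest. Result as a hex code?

#EB33F5 is rgb(235, 51, 245).
Lerp each channel 60% toward 128:
  R: 235 + 0.6×(128−235) = 235 − 64.2 = 170.8 → 171
  G: 51 + 0.6×(128−51) = 51 + 46.2 = 97.2 → 97
  B: 245 − 70.2 = 174.8 → 175
rgb(171, 97, 175) = #AB61AF.

#AB61AF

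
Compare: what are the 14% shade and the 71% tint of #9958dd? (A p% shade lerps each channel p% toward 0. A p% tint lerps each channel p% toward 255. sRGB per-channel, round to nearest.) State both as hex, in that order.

#9958dd is rgb(153, 88, 221).
14% shade:
  R: 153 + 0.14×(0−153) = 153 − 21.42 = 131.58 → 132
  G: 88 + 0.14×(0−88) = 88 − 12.32 = 75.68 → 76
  B: 221 − 30.94 = 190.06 → 190
  → #844cbe
71% tint:
  R: 153 + 0.71×(255−153) = 153 + 72.42 = 225.42 → 225
  G: 88 + 0.71×(255−88) = 88 + 118.57 = 206.57 → 207
  B: 221 + 24.14 = 245.14 → 245
  → #e1cff5

#844cbe, #e1cff5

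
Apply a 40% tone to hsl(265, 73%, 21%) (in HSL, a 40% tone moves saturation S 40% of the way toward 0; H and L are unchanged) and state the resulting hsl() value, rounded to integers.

hsl(265, 44%, 21%)

S moves 40% from 73 toward 0: 73 − 29.2 = 43.8 → 44.
H and L are unchanged.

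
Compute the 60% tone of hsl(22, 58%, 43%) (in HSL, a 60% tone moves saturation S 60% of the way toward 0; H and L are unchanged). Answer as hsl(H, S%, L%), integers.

hsl(22, 23%, 43%)

S moves 60% from 58 toward 0: 58 − 34.8 = 23.2 → 23.
H and L are unchanged.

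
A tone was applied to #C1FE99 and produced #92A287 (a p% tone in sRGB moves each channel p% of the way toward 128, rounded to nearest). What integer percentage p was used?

#C1FE99 is rgb(193, 254, 153); #92A287 is rgb(146, 162, 135).
On the G channel (widest range): 162 ≈ 254 + (p/100)(128 − 254), so p ≈ 100×(162 − 254)/(128 − 254) = -9200/-126 = 73.02.
p = 73 reproduces all three channels after rounding.

73%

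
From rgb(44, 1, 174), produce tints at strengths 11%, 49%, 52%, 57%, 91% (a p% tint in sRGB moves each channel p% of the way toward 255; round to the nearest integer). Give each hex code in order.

#431DB7, #937DD6, #9A85D8, #A492DC, #ECE8F8

11%: (44 + 23.21 = 67.21→67, 1 + 27.94 = 28.94→29, 174 + 8.91 = 182.91→183) → #431DB7
49%: (44 + 103.39 = 147.39→147, 1 + 124.46 = 125.46→125, 174 + 39.69 = 213.69→214) → #937DD6
52%: (44 + 109.72 = 153.72→154, 1 + 132.08 = 133.08→133, 174 + 42.12 = 216.12→216) → #9A85D8
57%: (44 + 120.27 = 164.27→164, 1 + 144.78 = 145.78→146, 174 + 46.17 = 220.17→220) → #A492DC
91%: (44 + 192.01 = 236.01→236, 1 + 231.14 = 232.14→232, 174 + 73.71 = 247.71→248) → #ECE8F8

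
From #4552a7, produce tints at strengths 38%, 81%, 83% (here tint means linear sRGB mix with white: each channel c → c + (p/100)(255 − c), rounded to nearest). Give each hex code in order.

#8c94c8, #dcdeee, #dfe2f0

#4552a7 is rgb(69, 82, 167).
38%: (69 + 70.68 = 139.68→140, 82 + 65.74 = 147.74→148, 167 + 33.44 = 200.44→200) → #8c94c8
81%: (69 + 150.66 = 219.66→220, 82 + 140.13 = 222.13→222, 167 + 71.28 = 238.28→238) → #dcdeee
83%: (69 + 154.38 = 223.38→223, 82 + 143.59 = 225.59→226, 167 + 73.04 = 240.04→240) → #dfe2f0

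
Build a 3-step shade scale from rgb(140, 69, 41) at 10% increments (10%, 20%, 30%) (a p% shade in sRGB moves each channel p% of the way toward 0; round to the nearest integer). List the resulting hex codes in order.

#7E3E25, #703721, #62301D

10%: (140 − 14 = 126→126, 69 − 6.9 = 62.1→62, 41 − 4.1 = 36.9→37) → #7E3E25
20%: (140 − 28 = 112→112, 69 − 13.8 = 55.2→55, 41 − 8.2 = 32.8→33) → #703721
30%: (140 − 42 = 98→98, 69 − 20.7 = 48.3→48, 41 − 12.3 = 28.7→29) → #62301D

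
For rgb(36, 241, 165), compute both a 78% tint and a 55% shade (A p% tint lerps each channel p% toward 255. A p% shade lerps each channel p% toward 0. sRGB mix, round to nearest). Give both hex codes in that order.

78% tint:
  R: 36 + 0.78×(255−36) = 36 + 170.82 = 206.82 → 207
  G: 241 + 0.78×(255−241) = 241 + 10.92 = 251.92 → 252
  B: 165 + 0.78×(255−165) = 165 + 70.2 = 235.2 → 235
  → #cffceb
55% shade:
  R: 36 − 19.8 = 16.2 → 16
  G: 241 + 0.55×(0−241) = 241 − 132.55 = 108.45 → 108
  B: 165 − 90.75 = 74.25 → 74
  → #106c4a

#cffceb, #106c4a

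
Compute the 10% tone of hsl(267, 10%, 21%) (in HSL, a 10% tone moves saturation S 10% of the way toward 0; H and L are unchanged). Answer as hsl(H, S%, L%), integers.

hsl(267, 9%, 21%)

S moves 10% from 10 toward 0: 10 − 1 = 9 → 9.
H and L are unchanged.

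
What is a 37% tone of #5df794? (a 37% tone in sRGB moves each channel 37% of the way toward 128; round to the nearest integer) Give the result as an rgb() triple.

rgb(106, 203, 141)

#5df794 is rgb(93, 247, 148).
A 37% tone moves each channel 37% toward 128:
  R: 93 + 12.95 = 105.95 → 106
  G: 247 + 0.37×(128−247) = 247 − 44.03 = 202.97 → 203
  B: 148 + 0.37×(128−148) = 148 − 7.4 = 140.6 → 141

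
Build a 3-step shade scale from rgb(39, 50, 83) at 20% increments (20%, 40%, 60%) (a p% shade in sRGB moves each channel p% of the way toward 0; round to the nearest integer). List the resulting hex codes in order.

#1F2842, #171E32, #101421

20%: (39 − 7.8 = 31.2→31, 50 − 10 = 40→40, 83 − 16.6 = 66.4→66) → #1F2842
40%: (39 − 15.6 = 23.4→23, 50 − 20 = 30→30, 83 − 33.2 = 49.8→50) → #171E32
60%: (39 − 23.4 = 15.6→16, 50 − 30 = 20→20, 83 − 49.8 = 33.2→33) → #101421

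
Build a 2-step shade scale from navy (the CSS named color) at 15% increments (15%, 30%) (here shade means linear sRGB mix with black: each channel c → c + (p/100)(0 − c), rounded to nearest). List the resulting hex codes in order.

CSS navy is rgb(0, 0, 128).
15%: (0→0, 0→0, 128 − 19.2 = 108.8→109) → #00006d
30%: (0→0, 0→0, 128 − 38.4 = 89.6→90) → #00005a

#00006d, #00005a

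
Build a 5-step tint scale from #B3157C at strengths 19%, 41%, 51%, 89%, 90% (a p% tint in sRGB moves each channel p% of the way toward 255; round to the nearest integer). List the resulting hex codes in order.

#C14195, #D275B2, #DA8CBF, #F7E5F1, #F7E8F2

#B3157C is rgb(179, 21, 124).
19%: (179 + 14.44 = 193.44→193, 21 + 44.46 = 65.46→65, 124 + 24.89 = 148.89→149) → #C14195
41%: (179 + 31.16 = 210.16→210, 21 + 95.94 = 116.94→117, 124 + 53.71 = 177.71→178) → #D275B2
51%: (179 + 38.76 = 217.76→218, 21 + 119.34 = 140.34→140, 124 + 66.81 = 190.81→191) → #DA8CBF
89%: (179 + 67.64 = 246.64→247, 21 + 208.26 = 229.26→229, 124 + 116.59 = 240.59→241) → #F7E5F1
90%: (179 + 68.4 = 247.4→247, 21 + 210.6 = 231.6→232, 124 + 117.9 = 241.9→242) → #F7E8F2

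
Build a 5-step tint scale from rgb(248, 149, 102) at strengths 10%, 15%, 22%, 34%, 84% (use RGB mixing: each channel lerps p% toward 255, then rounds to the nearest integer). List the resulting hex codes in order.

10%: (248 + 0.7 = 248.7→249, 149 + 10.6 = 159.6→160, 102 + 15.3 = 117.3→117) → #F9A075
15%: (248 + 1.05 = 249.05→249, 149 + 15.9 = 164.9→165, 102 + 22.95 = 124.95→125) → #F9A57D
22%: (248 + 1.54 = 249.54→250, 149 + 23.32 = 172.32→172, 102 + 33.66 = 135.66→136) → #FAAC88
34%: (248 + 2.38 = 250.38→250, 149 + 36.04 = 185.04→185, 102 + 52.02 = 154.02→154) → #FAB99A
84%: (248 + 5.88 = 253.88→254, 149 + 89.04 = 238.04→238, 102 + 128.52 = 230.52→231) → #FEEEE7

#F9A075, #F9A57D, #FAAC88, #FAB99A, #FEEEE7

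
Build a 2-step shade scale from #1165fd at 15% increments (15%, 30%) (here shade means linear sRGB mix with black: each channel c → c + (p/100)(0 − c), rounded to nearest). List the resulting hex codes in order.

#0e56d7, #0c47b1

#1165fd is rgb(17, 101, 253).
15%: (17 − 2.55 = 14.45→14, 101 − 15.15 = 85.85→86, 253 − 37.95 = 215.05→215) → #0e56d7
30%: (17 − 5.1 = 11.9→12, 101 − 30.3 = 70.7→71, 253 − 75.9 = 177.1→177) → #0c47b1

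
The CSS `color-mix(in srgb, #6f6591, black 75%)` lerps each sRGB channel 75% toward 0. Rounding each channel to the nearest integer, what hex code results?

#1c1924

#6f6591 is rgb(111, 101, 145).
Per channel, c → c + 0.75(0 − c):
  R: 111 − 83.25 = 27.75 → 28
  G: 101 + 0.75×(0−101) = 101 − 75.75 = 25.25 → 25
  B: 145 + 0.75×(0−145) = 145 − 108.75 = 36.25 → 36
rgb(28, 25, 36) = #1c1924.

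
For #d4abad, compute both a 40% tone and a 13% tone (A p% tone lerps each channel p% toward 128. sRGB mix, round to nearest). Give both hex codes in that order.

#b29a9b, #c9a5a7

#d4abad is rgb(212, 171, 173).
40% tone:
  R: 212 + 0.4×(128−212) = 212 − 33.6 = 178.4 → 178
  G: 171 + 0.4×(128−171) = 171 − 17.2 = 153.8 → 154
  B: 173 + 0.4×(128−173) = 173 − 18 = 155 → 155
  → #b29a9b
13% tone:
  R: 212 − 10.92 = 201.08 → 201
  G: 171 + 0.13×(128−171) = 171 − 5.59 = 165.41 → 165
  B: 173 − 5.85 = 167.15 → 167
  → #c9a5a7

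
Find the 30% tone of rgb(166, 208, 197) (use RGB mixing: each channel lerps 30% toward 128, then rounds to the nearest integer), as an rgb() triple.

rgb(155, 184, 176)

Per channel, c → c + 0.3(128 − c):
  R: 166 + 0.3×(128−166) = 166 − 11.4 = 154.6 → 155
  G: 208 − 24 = 184 → 184
  B: 197 − 20.7 = 176.3 → 176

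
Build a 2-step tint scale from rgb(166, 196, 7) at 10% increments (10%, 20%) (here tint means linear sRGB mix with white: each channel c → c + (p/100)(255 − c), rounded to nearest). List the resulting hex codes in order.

10%: (166 + 8.9 = 174.9→175, 196 + 5.9 = 201.9→202, 7 + 24.8 = 31.8→32) → #AFCA20
20%: (166 + 17.8 = 183.8→184, 196 + 11.8 = 207.8→208, 7 + 49.6 = 56.6→57) → #B8D039

#AFCA20, #B8D039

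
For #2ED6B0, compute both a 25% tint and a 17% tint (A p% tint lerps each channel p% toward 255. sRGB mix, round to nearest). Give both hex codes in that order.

#2ED6B0 is rgb(46, 214, 176).
25% tint:
  R: 46 + 0.25×(255−46) = 46 + 52.25 = 98.25 → 98
  G: 214 + 0.25×(255−214) = 214 + 10.25 = 224.25 → 224
  B: 176 + 19.75 = 195.75 → 196
  → #62E0C4
17% tint:
  R: 46 + 0.17×(255−46) = 46 + 35.53 = 81.53 → 82
  G: 214 + 0.17×(255−214) = 214 + 6.97 = 220.97 → 221
  B: 176 + 0.17×(255−176) = 176 + 13.43 = 189.43 → 189
  → #52DDBD

#62E0C4, #52DDBD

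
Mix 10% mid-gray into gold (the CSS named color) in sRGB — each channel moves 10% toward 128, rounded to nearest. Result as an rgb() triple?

rgb(242, 206, 13)

CSS gold is rgb(255, 215, 0).
A 10% tone moves each channel 10% toward 128:
  R: 255 − 12.7 = 242.3 → 242
  G: 215 − 8.7 = 206.3 → 206
  B: 0 + 0.1×(128−0) = 0 + 12.8 = 12.8 → 13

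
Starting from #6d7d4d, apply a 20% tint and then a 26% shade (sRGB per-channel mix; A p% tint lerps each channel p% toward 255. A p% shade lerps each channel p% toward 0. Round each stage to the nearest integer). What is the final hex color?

#6d7d4d is rgb(109, 125, 77).
Lerp each channel 20% toward 255:
  R: 109 + 0.2×(255−109) = 109 + 29.2 = 138.2 → 138
  G: 125 + 26 = 151 → 151
  B: 77 + 35.6 = 112.6 → 113
After the tint: rgb(138, 151, 113) = #8a9771.
Per channel, c → c + 0.26(0 − c):
  R: 138 − 35.88 = 102.12 → 102
  G: 151 + 0.26×(0−151) = 151 − 39.26 = 111.74 → 112
  B: 113 + 0.26×(0−113) = 113 − 29.38 = 83.62 → 84
rgb(102, 112, 84) = #667054.

#667054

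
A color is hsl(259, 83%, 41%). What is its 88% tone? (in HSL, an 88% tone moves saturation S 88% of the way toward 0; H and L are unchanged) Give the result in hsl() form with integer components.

hsl(259, 10%, 41%)

S moves 88% from 83 toward 0: 83 − 73.04 = 9.96 → 10.
H and L are unchanged.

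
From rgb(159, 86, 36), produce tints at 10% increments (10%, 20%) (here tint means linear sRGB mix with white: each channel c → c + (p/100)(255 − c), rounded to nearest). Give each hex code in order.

10%: (159 + 9.6 = 168.6→169, 86 + 16.9 = 102.9→103, 36 + 21.9 = 57.9→58) → #a9673a
20%: (159 + 19.2 = 178.2→178, 86 + 33.8 = 119.8→120, 36 + 43.8 = 79.8→80) → #b27850

#a9673a, #b27850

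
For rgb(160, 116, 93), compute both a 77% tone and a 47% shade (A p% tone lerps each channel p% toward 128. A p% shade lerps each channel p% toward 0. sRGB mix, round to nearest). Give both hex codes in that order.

#877d78, #553d31

77% tone:
  R: 160 + 0.77×(128−160) = 160 − 24.64 = 135.36 → 135
  G: 116 + 0.77×(128−116) = 116 + 9.24 = 125.24 → 125
  B: 93 + 26.95 = 119.95 → 120
  → #877d78
47% shade:
  R: 160 − 75.2 = 84.8 → 85
  G: 116 − 54.52 = 61.48 → 61
  B: 93 + 0.47×(0−93) = 93 − 43.71 = 49.29 → 49
  → #553d31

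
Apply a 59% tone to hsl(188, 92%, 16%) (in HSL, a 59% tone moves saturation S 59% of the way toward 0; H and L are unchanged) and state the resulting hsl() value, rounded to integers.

S moves 59% from 92 toward 0: 92 − 54.28 = 37.72 → 38.
H and L are unchanged.

hsl(188, 38%, 16%)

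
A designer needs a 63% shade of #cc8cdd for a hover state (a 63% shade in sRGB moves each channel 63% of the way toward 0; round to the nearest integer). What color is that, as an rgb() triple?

#cc8cdd is rgb(204, 140, 221).
Per channel, c → c + 0.63(0 − c):
  R: 204 + 0.63×(0−204) = 204 − 128.52 = 75.48 → 75
  G: 140 − 88.2 = 51.8 → 52
  B: 221 + 0.63×(0−221) = 221 − 139.23 = 81.77 → 82

rgb(75, 52, 82)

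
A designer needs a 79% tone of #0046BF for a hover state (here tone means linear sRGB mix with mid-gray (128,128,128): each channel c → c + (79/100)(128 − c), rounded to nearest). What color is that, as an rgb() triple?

rgb(101, 116, 141)

#0046BF is rgb(0, 70, 191).
A 79% tone moves each channel 79% toward 128:
  R: 0 + 0.79×(128−0) = 0 + 101.12 = 101.12 → 101
  G: 70 + 45.82 = 115.82 → 116
  B: 191 − 49.77 = 141.23 → 141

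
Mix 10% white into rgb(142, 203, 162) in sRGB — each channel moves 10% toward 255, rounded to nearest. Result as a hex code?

Per channel, c → c + 0.1(255 − c):
  R: 142 + 0.1×(255−142) = 142 + 11.3 = 153.3 → 153
  G: 203 + 5.2 = 208.2 → 208
  B: 162 + 0.1×(255−162) = 162 + 9.3 = 171.3 → 171
rgb(153, 208, 171) = #99d0ab.

#99d0ab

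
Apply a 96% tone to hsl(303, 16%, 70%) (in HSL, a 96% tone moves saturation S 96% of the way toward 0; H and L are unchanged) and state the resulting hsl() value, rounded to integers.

hsl(303, 1%, 70%)

S moves 96% from 16 toward 0: 16 − 15.36 = 0.64 → 1.
H and L are unchanged.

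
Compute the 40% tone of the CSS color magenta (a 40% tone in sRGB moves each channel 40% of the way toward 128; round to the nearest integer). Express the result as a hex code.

#CC33CC

CSS magenta is rgb(255, 0, 255).
Lerp each channel 40% toward 128:
  R: 255 + 0.4×(128−255) = 255 − 50.8 = 204.2 → 204
  G: 0 + 0.4×(128−0) = 0 + 51.2 = 51.2 → 51
  B: 255 − 50.8 = 204.2 → 204
rgb(204, 51, 204) = #CC33CC.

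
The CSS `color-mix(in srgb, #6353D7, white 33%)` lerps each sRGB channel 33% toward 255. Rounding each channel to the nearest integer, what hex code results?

#968CE4

#6353D7 is rgb(99, 83, 215).
A 33% tint moves each channel 33% toward 255:
  R: 99 + 0.33×(255−99) = 99 + 51.48 = 150.48 → 150
  G: 83 + 0.33×(255−83) = 83 + 56.76 = 139.76 → 140
  B: 215 + 0.33×(255−215) = 215 + 13.2 = 228.2 → 228
rgb(150, 140, 228) = #968CE4.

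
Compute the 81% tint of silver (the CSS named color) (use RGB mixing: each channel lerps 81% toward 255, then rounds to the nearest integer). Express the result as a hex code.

#f3f3f3

CSS silver is rgb(192, 192, 192).
Per channel, c → c + 0.81(255 − c):
  R: 192 + 0.81×(255−192) = 192 + 51.03 = 243.03 → 243
  G: 192 + 0.81×(255−192) = 192 + 51.03 = 243.03 → 243
  B: 192 + 51.03 = 243.03 → 243
rgb(243, 243, 243) = #f3f3f3.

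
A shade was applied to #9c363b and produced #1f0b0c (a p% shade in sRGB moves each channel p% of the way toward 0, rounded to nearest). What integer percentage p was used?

80%

#9c363b is rgb(156, 54, 59); #1f0b0c is rgb(31, 11, 12).
On the R channel (widest range): 31 ≈ 156 + (p/100)(0 − 156), so p ≈ 100×(31 − 156)/(0 − 156) = -12500/-156 = 80.13.
p = 80 reproduces all three channels after rounding.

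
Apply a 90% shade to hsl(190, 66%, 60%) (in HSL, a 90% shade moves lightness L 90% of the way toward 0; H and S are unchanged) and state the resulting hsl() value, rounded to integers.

hsl(190, 66%, 6%)

L moves 90% from 60 toward 0: 60 − 54 = 6 → 6.
H and S are unchanged.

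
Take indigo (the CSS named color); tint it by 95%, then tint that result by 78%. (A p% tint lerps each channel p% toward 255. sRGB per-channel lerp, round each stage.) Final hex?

CSS indigo is rgb(75, 0, 130).
A 95% tint moves each channel 95% toward 255:
  R: 75 + 0.95×(255−75) = 75 + 171 = 246 → 246
  G: 0 + 242.25 = 242.25 → 242
  B: 130 + 118.75 = 248.75 → 249
After the tint: rgb(246, 242, 249) = #F6F2F9.
Lerp each channel 78% toward 255:
  R: 246 + 0.78×(255−246) = 246 + 7.02 = 253.02 → 253
  G: 242 + 10.14 = 252.14 → 252
  B: 249 + 4.68 = 253.68 → 254
rgb(253, 252, 254) = #FDFCFE.

#FDFCFE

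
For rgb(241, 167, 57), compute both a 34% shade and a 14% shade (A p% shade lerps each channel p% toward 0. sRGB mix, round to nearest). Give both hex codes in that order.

34% shade:
  R: 241 + 0.34×(0−241) = 241 − 81.94 = 159.06 → 159
  G: 167 + 0.34×(0−167) = 167 − 56.78 = 110.22 → 110
  B: 57 − 19.38 = 37.62 → 38
  → #9f6e26
14% shade:
  R: 241 − 33.74 = 207.26 → 207
  G: 167 − 23.38 = 143.62 → 144
  B: 57 − 7.98 = 49.02 → 49
  → #cf9031

#9f6e26, #cf9031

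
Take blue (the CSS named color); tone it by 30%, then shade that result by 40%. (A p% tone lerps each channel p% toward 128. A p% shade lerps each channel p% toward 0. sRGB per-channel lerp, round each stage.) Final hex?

CSS blue is rgb(0, 0, 255).
Lerp each channel 30% toward 128:
  R: 0 + 38.4 = 38.4 → 38
  G: 0 + 0.3×(128−0) = 0 + 38.4 = 38.4 → 38
  B: 255 − 38.1 = 216.9 → 217
After the tone: rgb(38, 38, 217) = #2626D9.
Per channel, c → c + 0.4(0 − c):
  R: 38 + 0.4×(0−38) = 38 − 15.2 = 22.8 → 23
  G: 38 + 0.4×(0−38) = 38 − 15.2 = 22.8 → 23
  B: 217 + 0.4×(0−217) = 217 − 86.8 = 130.2 → 130
rgb(23, 23, 130) = #171782.

#171782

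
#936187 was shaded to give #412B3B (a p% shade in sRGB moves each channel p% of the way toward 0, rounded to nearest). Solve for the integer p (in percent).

#936187 is rgb(147, 97, 135); #412B3B is rgb(65, 43, 59).
On the R channel (widest range): 65 ≈ 147 + (p/100)(0 − 147), so p ≈ 100×(65 − 147)/(0 − 147) = -8200/-147 = 55.78.
p = 56 reproduces all three channels after rounding.

56%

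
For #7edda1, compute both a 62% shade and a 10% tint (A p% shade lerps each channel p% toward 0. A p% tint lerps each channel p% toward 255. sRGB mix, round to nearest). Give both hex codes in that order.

#7edda1 is rgb(126, 221, 161).
62% shade:
  R: 126 + 0.62×(0−126) = 126 − 78.12 = 47.88 → 48
  G: 221 − 137.02 = 83.98 → 84
  B: 161 + 0.62×(0−161) = 161 − 99.82 = 61.18 → 61
  → #30543d
10% tint:
  R: 126 + 12.9 = 138.9 → 139
  G: 221 + 3.4 = 224.4 → 224
  B: 161 + 9.4 = 170.4 → 170
  → #8be0aa

#30543d, #8be0aa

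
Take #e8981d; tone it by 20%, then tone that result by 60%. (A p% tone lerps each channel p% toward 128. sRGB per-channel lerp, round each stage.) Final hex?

#e8981d is rgb(232, 152, 29).
A 20% tone moves each channel 20% toward 128:
  R: 232 − 20.8 = 211.2 → 211
  G: 152 + 0.2×(128−152) = 152 − 4.8 = 147.2 → 147
  B: 29 + 19.8 = 48.8 → 49
After the tone: rgb(211, 147, 49) = #d39331.
Per channel, c → c + 0.6(128 − c):
  R: 211 + 0.6×(128−211) = 211 − 49.8 = 161.2 → 161
  G: 147 + 0.6×(128−147) = 147 − 11.4 = 135.6 → 136
  B: 49 + 0.6×(128−49) = 49 + 47.4 = 96.4 → 96
rgb(161, 136, 96) = #a18860.

#a18860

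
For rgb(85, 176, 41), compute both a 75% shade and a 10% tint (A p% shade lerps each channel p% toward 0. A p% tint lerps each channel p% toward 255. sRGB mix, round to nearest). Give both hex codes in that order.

75% shade:
  R: 85 + 0.75×(0−85) = 85 − 63.75 = 21.25 → 21
  G: 176 + 0.75×(0−176) = 176 − 132 = 44 → 44
  B: 41 + 0.75×(0−41) = 41 − 30.75 = 10.25 → 10
  → #152C0A
10% tint:
  R: 85 + 17 = 102 → 102
  G: 176 + 0.1×(255−176) = 176 + 7.9 = 183.9 → 184
  B: 41 + 21.4 = 62.4 → 62
  → #66B83E

#152C0A, #66B83E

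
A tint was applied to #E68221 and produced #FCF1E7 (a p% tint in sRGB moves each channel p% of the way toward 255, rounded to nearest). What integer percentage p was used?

89%

#E68221 is rgb(230, 130, 33); #FCF1E7 is rgb(252, 241, 231).
On the B channel (widest range): 231 ≈ 33 + (p/100)(255 − 33), so p ≈ 100×(231 − 33)/(255 − 33) = 19800/222 = 89.19.
p = 89 reproduces all three channels after rounding.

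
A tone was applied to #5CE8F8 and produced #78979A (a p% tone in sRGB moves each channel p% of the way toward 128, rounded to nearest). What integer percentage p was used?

#5CE8F8 is rgb(92, 232, 248); #78979A is rgb(120, 151, 154).
On the B channel (widest range): 154 ≈ 248 + (p/100)(128 − 248), so p ≈ 100×(154 − 248)/(128 − 248) = -9400/-120 = 78.33.
p = 78 reproduces all three channels after rounding.

78%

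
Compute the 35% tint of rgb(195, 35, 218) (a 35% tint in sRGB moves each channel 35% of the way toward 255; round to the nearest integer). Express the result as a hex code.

#d870e7

Lerp each channel 35% toward 255:
  R: 195 + 0.35×(255−195) = 195 + 21 = 216 → 216
  G: 35 + 77 = 112 → 112
  B: 218 + 0.35×(255−218) = 218 + 12.95 = 230.95 → 231
rgb(216, 112, 231) = #d870e7.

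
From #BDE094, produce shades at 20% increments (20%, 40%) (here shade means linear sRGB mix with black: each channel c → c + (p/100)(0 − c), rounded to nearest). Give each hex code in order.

#BDE094 is rgb(189, 224, 148).
20%: (189 − 37.8 = 151.2→151, 224 − 44.8 = 179.2→179, 148 − 29.6 = 118.4→118) → #97B376
40%: (189 − 75.6 = 113.4→113, 224 − 89.6 = 134.4→134, 148 − 59.2 = 88.8→89) → #718659

#97B376, #718659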